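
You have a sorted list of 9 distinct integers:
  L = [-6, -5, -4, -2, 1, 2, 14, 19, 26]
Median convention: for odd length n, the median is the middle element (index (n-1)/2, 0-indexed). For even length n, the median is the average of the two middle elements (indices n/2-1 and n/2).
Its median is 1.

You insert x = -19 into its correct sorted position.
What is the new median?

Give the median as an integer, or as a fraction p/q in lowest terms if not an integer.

Old list (sorted, length 9): [-6, -5, -4, -2, 1, 2, 14, 19, 26]
Old median = 1
Insert x = -19
Old length odd (9). Middle was index 4 = 1.
New length even (10). New median = avg of two middle elements.
x = -19: 0 elements are < x, 9 elements are > x.
New sorted list: [-19, -6, -5, -4, -2, 1, 2, 14, 19, 26]
New median = -1/2

Answer: -1/2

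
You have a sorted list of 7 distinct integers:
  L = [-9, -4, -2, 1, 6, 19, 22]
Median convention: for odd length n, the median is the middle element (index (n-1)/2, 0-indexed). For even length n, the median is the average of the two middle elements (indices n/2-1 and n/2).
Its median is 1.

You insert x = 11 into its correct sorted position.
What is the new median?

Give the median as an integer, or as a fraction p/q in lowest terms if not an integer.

Answer: 7/2

Derivation:
Old list (sorted, length 7): [-9, -4, -2, 1, 6, 19, 22]
Old median = 1
Insert x = 11
Old length odd (7). Middle was index 3 = 1.
New length even (8). New median = avg of two middle elements.
x = 11: 5 elements are < x, 2 elements are > x.
New sorted list: [-9, -4, -2, 1, 6, 11, 19, 22]
New median = 7/2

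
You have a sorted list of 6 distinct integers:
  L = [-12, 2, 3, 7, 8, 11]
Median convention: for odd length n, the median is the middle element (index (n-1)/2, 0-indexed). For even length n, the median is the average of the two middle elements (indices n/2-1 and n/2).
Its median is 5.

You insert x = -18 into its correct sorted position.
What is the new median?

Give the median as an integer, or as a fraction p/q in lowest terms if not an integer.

Answer: 3

Derivation:
Old list (sorted, length 6): [-12, 2, 3, 7, 8, 11]
Old median = 5
Insert x = -18
Old length even (6). Middle pair: indices 2,3 = 3,7.
New length odd (7). New median = single middle element.
x = -18: 0 elements are < x, 6 elements are > x.
New sorted list: [-18, -12, 2, 3, 7, 8, 11]
New median = 3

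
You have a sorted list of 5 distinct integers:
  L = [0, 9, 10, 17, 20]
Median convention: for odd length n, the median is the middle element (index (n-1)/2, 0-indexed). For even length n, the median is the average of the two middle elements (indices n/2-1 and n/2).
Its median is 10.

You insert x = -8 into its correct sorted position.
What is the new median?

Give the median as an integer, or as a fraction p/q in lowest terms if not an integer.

Old list (sorted, length 5): [0, 9, 10, 17, 20]
Old median = 10
Insert x = -8
Old length odd (5). Middle was index 2 = 10.
New length even (6). New median = avg of two middle elements.
x = -8: 0 elements are < x, 5 elements are > x.
New sorted list: [-8, 0, 9, 10, 17, 20]
New median = 19/2

Answer: 19/2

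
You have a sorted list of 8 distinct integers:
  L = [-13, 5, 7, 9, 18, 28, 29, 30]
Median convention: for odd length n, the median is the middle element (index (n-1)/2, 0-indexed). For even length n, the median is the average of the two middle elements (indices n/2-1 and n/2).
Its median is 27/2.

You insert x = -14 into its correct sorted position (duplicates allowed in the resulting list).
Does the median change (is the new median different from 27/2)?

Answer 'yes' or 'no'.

Old median = 27/2
Insert x = -14
New median = 9
Changed? yes

Answer: yes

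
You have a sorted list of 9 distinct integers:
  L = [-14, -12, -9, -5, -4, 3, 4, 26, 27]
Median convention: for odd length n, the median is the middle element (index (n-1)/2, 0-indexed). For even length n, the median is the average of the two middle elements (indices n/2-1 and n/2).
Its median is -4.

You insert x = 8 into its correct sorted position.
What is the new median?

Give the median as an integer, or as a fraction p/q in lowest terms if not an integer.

Answer: -1/2

Derivation:
Old list (sorted, length 9): [-14, -12, -9, -5, -4, 3, 4, 26, 27]
Old median = -4
Insert x = 8
Old length odd (9). Middle was index 4 = -4.
New length even (10). New median = avg of two middle elements.
x = 8: 7 elements are < x, 2 elements are > x.
New sorted list: [-14, -12, -9, -5, -4, 3, 4, 8, 26, 27]
New median = -1/2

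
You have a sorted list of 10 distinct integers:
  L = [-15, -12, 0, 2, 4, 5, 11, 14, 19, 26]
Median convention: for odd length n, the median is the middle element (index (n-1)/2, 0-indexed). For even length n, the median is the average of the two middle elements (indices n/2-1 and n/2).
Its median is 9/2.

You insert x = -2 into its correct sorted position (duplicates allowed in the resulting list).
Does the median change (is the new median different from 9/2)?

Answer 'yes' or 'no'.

Answer: yes

Derivation:
Old median = 9/2
Insert x = -2
New median = 4
Changed? yes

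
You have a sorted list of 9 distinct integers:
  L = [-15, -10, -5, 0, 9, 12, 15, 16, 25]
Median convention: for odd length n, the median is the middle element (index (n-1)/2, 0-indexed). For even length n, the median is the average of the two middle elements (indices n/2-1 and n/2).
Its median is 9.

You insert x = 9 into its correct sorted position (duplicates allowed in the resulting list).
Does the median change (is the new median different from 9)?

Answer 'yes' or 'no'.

Answer: no

Derivation:
Old median = 9
Insert x = 9
New median = 9
Changed? no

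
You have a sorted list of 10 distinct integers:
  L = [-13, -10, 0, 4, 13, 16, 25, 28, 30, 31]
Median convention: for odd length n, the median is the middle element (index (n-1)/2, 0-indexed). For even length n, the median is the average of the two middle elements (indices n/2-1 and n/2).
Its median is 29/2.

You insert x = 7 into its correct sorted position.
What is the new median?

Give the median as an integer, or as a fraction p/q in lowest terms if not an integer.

Answer: 13

Derivation:
Old list (sorted, length 10): [-13, -10, 0, 4, 13, 16, 25, 28, 30, 31]
Old median = 29/2
Insert x = 7
Old length even (10). Middle pair: indices 4,5 = 13,16.
New length odd (11). New median = single middle element.
x = 7: 4 elements are < x, 6 elements are > x.
New sorted list: [-13, -10, 0, 4, 7, 13, 16, 25, 28, 30, 31]
New median = 13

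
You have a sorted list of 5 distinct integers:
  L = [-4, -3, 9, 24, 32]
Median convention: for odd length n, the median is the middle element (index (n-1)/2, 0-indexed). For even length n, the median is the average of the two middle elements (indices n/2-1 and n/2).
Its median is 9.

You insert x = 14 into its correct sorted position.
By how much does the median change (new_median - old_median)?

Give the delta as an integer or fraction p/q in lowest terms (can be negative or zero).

Old median = 9
After inserting x = 14: new sorted = [-4, -3, 9, 14, 24, 32]
New median = 23/2
Delta = 23/2 - 9 = 5/2

Answer: 5/2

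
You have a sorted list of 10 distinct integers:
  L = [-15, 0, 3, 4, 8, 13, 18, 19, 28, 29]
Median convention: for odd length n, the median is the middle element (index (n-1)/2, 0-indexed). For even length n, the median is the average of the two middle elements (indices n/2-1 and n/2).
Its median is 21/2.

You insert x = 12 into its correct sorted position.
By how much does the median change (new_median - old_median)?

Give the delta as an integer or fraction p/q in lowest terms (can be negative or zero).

Answer: 3/2

Derivation:
Old median = 21/2
After inserting x = 12: new sorted = [-15, 0, 3, 4, 8, 12, 13, 18, 19, 28, 29]
New median = 12
Delta = 12 - 21/2 = 3/2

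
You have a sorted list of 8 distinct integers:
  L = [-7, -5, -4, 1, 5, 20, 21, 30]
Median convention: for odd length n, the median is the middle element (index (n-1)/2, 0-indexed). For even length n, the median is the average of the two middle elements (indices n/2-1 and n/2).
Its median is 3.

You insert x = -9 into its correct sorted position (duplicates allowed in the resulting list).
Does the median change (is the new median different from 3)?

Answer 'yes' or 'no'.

Old median = 3
Insert x = -9
New median = 1
Changed? yes

Answer: yes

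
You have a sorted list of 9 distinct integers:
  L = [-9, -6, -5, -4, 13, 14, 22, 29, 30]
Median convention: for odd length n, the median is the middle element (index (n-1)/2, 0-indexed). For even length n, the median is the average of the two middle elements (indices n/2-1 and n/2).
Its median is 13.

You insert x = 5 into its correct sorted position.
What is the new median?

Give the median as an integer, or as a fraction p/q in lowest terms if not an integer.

Answer: 9

Derivation:
Old list (sorted, length 9): [-9, -6, -5, -4, 13, 14, 22, 29, 30]
Old median = 13
Insert x = 5
Old length odd (9). Middle was index 4 = 13.
New length even (10). New median = avg of two middle elements.
x = 5: 4 elements are < x, 5 elements are > x.
New sorted list: [-9, -6, -5, -4, 5, 13, 14, 22, 29, 30]
New median = 9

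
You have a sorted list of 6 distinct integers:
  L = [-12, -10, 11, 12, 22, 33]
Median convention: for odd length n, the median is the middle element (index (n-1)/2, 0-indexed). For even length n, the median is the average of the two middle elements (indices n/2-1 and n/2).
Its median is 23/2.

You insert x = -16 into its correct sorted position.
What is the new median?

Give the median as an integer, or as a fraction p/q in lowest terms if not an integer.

Answer: 11

Derivation:
Old list (sorted, length 6): [-12, -10, 11, 12, 22, 33]
Old median = 23/2
Insert x = -16
Old length even (6). Middle pair: indices 2,3 = 11,12.
New length odd (7). New median = single middle element.
x = -16: 0 elements are < x, 6 elements are > x.
New sorted list: [-16, -12, -10, 11, 12, 22, 33]
New median = 11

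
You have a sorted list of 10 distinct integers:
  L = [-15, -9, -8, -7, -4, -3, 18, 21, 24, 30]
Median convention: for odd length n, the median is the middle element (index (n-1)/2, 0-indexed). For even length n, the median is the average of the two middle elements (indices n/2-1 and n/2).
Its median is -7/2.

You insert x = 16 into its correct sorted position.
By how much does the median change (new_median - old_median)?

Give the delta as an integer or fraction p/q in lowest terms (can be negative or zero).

Answer: 1/2

Derivation:
Old median = -7/2
After inserting x = 16: new sorted = [-15, -9, -8, -7, -4, -3, 16, 18, 21, 24, 30]
New median = -3
Delta = -3 - -7/2 = 1/2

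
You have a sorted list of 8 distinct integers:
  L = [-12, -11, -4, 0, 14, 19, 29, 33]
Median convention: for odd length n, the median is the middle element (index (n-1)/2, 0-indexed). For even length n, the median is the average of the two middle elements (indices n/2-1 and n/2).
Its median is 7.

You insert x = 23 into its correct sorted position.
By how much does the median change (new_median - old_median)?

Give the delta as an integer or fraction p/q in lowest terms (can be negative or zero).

Old median = 7
After inserting x = 23: new sorted = [-12, -11, -4, 0, 14, 19, 23, 29, 33]
New median = 14
Delta = 14 - 7 = 7

Answer: 7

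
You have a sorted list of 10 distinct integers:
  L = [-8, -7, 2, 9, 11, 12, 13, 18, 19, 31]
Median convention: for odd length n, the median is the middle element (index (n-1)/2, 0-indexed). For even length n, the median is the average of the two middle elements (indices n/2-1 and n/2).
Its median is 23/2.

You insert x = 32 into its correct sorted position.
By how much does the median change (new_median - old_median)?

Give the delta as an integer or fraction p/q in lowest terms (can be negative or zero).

Answer: 1/2

Derivation:
Old median = 23/2
After inserting x = 32: new sorted = [-8, -7, 2, 9, 11, 12, 13, 18, 19, 31, 32]
New median = 12
Delta = 12 - 23/2 = 1/2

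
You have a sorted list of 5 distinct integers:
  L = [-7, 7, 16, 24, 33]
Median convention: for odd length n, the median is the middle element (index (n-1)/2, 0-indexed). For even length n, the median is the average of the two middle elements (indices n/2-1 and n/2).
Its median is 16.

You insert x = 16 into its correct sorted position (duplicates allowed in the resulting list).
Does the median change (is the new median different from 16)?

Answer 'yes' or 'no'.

Answer: no

Derivation:
Old median = 16
Insert x = 16
New median = 16
Changed? no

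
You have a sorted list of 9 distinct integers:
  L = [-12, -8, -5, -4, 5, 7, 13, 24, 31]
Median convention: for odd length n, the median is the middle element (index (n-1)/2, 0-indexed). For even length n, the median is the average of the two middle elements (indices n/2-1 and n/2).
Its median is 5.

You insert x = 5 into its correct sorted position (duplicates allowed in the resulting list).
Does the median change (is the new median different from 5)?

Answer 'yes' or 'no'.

Answer: no

Derivation:
Old median = 5
Insert x = 5
New median = 5
Changed? no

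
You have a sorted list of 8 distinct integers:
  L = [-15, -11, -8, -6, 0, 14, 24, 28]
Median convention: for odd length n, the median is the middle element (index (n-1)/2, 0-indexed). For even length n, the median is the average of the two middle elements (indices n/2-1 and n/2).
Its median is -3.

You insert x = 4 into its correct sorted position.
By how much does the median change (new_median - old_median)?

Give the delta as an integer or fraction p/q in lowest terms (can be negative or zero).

Old median = -3
After inserting x = 4: new sorted = [-15, -11, -8, -6, 0, 4, 14, 24, 28]
New median = 0
Delta = 0 - -3 = 3

Answer: 3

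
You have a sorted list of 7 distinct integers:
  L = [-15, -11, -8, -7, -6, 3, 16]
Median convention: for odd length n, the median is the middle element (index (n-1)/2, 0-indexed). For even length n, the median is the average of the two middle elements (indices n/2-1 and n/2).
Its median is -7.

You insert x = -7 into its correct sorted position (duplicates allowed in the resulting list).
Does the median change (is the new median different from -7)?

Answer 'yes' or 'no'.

Old median = -7
Insert x = -7
New median = -7
Changed? no

Answer: no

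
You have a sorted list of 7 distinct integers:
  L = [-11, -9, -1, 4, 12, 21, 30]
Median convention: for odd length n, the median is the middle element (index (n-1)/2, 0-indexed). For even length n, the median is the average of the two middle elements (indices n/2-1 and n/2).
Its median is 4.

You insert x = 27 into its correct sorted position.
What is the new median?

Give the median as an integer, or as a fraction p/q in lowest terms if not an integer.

Answer: 8

Derivation:
Old list (sorted, length 7): [-11, -9, -1, 4, 12, 21, 30]
Old median = 4
Insert x = 27
Old length odd (7). Middle was index 3 = 4.
New length even (8). New median = avg of two middle elements.
x = 27: 6 elements are < x, 1 elements are > x.
New sorted list: [-11, -9, -1, 4, 12, 21, 27, 30]
New median = 8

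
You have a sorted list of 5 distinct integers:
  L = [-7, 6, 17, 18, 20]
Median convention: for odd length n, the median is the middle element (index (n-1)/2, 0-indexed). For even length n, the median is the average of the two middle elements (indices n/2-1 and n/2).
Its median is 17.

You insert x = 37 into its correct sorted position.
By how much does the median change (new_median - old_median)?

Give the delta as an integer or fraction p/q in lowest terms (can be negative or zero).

Answer: 1/2

Derivation:
Old median = 17
After inserting x = 37: new sorted = [-7, 6, 17, 18, 20, 37]
New median = 35/2
Delta = 35/2 - 17 = 1/2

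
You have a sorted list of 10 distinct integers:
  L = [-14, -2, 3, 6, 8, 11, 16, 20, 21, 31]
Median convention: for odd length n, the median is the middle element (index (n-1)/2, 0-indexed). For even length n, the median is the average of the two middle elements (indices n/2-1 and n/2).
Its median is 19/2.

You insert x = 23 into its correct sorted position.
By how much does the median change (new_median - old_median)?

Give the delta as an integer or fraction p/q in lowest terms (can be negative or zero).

Old median = 19/2
After inserting x = 23: new sorted = [-14, -2, 3, 6, 8, 11, 16, 20, 21, 23, 31]
New median = 11
Delta = 11 - 19/2 = 3/2

Answer: 3/2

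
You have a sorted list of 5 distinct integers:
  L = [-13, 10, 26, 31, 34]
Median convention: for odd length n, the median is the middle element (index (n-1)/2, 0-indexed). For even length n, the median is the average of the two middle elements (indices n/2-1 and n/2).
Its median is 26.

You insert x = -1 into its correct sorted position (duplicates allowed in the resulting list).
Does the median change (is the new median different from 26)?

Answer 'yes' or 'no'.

Old median = 26
Insert x = -1
New median = 18
Changed? yes

Answer: yes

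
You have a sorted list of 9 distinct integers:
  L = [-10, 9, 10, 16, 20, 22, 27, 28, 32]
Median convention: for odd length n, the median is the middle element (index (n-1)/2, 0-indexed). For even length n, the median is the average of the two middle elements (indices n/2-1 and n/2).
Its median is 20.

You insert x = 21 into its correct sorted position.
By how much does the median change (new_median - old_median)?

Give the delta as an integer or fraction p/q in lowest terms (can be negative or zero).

Old median = 20
After inserting x = 21: new sorted = [-10, 9, 10, 16, 20, 21, 22, 27, 28, 32]
New median = 41/2
Delta = 41/2 - 20 = 1/2

Answer: 1/2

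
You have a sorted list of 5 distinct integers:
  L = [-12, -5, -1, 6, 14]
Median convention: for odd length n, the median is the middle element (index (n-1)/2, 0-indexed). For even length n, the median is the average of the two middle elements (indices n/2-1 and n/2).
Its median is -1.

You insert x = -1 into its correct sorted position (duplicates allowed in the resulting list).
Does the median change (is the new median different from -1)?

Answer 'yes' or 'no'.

Answer: no

Derivation:
Old median = -1
Insert x = -1
New median = -1
Changed? no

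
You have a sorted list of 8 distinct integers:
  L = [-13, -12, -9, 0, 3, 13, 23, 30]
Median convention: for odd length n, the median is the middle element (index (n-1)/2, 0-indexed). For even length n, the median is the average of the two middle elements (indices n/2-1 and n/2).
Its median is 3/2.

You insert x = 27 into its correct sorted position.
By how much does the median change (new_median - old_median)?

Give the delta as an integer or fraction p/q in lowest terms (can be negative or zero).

Old median = 3/2
After inserting x = 27: new sorted = [-13, -12, -9, 0, 3, 13, 23, 27, 30]
New median = 3
Delta = 3 - 3/2 = 3/2

Answer: 3/2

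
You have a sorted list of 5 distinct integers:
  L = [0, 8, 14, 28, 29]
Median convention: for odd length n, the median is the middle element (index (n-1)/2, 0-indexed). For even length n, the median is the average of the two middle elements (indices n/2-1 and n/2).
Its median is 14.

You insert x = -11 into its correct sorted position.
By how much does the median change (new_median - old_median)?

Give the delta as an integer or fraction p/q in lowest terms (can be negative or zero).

Old median = 14
After inserting x = -11: new sorted = [-11, 0, 8, 14, 28, 29]
New median = 11
Delta = 11 - 14 = -3

Answer: -3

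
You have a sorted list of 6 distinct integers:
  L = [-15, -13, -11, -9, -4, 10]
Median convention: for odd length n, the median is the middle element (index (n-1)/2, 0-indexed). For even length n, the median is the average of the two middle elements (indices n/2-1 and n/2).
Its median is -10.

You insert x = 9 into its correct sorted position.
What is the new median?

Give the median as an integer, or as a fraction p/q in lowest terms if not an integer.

Answer: -9

Derivation:
Old list (sorted, length 6): [-15, -13, -11, -9, -4, 10]
Old median = -10
Insert x = 9
Old length even (6). Middle pair: indices 2,3 = -11,-9.
New length odd (7). New median = single middle element.
x = 9: 5 elements are < x, 1 elements are > x.
New sorted list: [-15, -13, -11, -9, -4, 9, 10]
New median = -9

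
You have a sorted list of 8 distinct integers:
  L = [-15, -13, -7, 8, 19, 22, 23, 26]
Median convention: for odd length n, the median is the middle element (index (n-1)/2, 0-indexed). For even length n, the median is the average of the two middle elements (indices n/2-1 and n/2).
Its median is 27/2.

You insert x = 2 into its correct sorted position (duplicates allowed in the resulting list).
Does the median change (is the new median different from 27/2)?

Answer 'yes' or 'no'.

Answer: yes

Derivation:
Old median = 27/2
Insert x = 2
New median = 8
Changed? yes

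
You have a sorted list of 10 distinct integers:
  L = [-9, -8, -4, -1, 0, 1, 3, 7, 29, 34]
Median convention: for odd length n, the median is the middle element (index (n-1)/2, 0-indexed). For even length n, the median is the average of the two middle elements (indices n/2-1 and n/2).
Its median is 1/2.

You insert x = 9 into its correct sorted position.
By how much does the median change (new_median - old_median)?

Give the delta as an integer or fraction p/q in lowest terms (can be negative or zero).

Old median = 1/2
After inserting x = 9: new sorted = [-9, -8, -4, -1, 0, 1, 3, 7, 9, 29, 34]
New median = 1
Delta = 1 - 1/2 = 1/2

Answer: 1/2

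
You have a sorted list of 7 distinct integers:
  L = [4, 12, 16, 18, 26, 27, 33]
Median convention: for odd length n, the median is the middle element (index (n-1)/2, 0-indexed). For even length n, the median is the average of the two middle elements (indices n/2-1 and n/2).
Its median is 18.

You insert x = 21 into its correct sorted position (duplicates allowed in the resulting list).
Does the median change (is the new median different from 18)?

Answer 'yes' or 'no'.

Answer: yes

Derivation:
Old median = 18
Insert x = 21
New median = 39/2
Changed? yes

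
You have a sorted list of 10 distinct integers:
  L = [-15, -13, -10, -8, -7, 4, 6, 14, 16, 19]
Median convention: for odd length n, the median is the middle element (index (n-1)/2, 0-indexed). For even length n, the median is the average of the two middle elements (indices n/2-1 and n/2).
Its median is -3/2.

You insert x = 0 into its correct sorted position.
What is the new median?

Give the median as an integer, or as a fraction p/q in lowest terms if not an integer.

Answer: 0

Derivation:
Old list (sorted, length 10): [-15, -13, -10, -8, -7, 4, 6, 14, 16, 19]
Old median = -3/2
Insert x = 0
Old length even (10). Middle pair: indices 4,5 = -7,4.
New length odd (11). New median = single middle element.
x = 0: 5 elements are < x, 5 elements are > x.
New sorted list: [-15, -13, -10, -8, -7, 0, 4, 6, 14, 16, 19]
New median = 0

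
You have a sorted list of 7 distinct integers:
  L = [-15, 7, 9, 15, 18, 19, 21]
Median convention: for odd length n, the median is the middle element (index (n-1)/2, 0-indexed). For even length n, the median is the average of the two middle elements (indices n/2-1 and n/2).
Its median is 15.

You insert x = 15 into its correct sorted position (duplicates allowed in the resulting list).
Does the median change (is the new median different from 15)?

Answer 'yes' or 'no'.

Old median = 15
Insert x = 15
New median = 15
Changed? no

Answer: no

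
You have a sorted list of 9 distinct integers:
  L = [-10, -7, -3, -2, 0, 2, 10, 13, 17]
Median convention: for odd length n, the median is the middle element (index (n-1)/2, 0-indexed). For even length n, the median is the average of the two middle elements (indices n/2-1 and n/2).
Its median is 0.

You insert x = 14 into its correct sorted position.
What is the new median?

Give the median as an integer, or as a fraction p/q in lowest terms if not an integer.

Old list (sorted, length 9): [-10, -7, -3, -2, 0, 2, 10, 13, 17]
Old median = 0
Insert x = 14
Old length odd (9). Middle was index 4 = 0.
New length even (10). New median = avg of two middle elements.
x = 14: 8 elements are < x, 1 elements are > x.
New sorted list: [-10, -7, -3, -2, 0, 2, 10, 13, 14, 17]
New median = 1

Answer: 1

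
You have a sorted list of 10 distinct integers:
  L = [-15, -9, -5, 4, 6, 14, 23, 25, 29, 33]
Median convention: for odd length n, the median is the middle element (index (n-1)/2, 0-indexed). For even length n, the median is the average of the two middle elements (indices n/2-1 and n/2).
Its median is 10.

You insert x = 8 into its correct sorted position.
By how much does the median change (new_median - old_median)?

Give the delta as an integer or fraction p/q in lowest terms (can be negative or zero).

Answer: -2

Derivation:
Old median = 10
After inserting x = 8: new sorted = [-15, -9, -5, 4, 6, 8, 14, 23, 25, 29, 33]
New median = 8
Delta = 8 - 10 = -2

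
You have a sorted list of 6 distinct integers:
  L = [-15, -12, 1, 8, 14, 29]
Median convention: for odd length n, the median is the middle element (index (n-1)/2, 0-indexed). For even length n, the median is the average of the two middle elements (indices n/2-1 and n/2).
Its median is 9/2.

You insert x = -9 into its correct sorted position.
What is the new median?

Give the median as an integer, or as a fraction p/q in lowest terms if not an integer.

Answer: 1

Derivation:
Old list (sorted, length 6): [-15, -12, 1, 8, 14, 29]
Old median = 9/2
Insert x = -9
Old length even (6). Middle pair: indices 2,3 = 1,8.
New length odd (7). New median = single middle element.
x = -9: 2 elements are < x, 4 elements are > x.
New sorted list: [-15, -12, -9, 1, 8, 14, 29]
New median = 1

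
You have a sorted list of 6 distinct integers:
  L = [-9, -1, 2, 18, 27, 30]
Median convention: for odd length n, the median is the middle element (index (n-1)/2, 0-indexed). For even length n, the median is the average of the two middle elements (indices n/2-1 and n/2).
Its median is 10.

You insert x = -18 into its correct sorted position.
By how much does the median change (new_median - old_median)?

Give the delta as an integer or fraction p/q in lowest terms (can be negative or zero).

Old median = 10
After inserting x = -18: new sorted = [-18, -9, -1, 2, 18, 27, 30]
New median = 2
Delta = 2 - 10 = -8

Answer: -8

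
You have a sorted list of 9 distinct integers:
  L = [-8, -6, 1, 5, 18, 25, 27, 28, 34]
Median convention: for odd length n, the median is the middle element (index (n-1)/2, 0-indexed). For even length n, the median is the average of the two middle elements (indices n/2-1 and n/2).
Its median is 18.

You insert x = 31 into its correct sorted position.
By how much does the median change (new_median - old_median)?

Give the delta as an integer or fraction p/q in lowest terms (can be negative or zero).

Old median = 18
After inserting x = 31: new sorted = [-8, -6, 1, 5, 18, 25, 27, 28, 31, 34]
New median = 43/2
Delta = 43/2 - 18 = 7/2

Answer: 7/2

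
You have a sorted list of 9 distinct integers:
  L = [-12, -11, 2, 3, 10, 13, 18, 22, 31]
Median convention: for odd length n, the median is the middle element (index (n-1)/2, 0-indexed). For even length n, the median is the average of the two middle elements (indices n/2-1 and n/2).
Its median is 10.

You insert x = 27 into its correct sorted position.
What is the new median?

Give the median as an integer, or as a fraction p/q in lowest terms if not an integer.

Old list (sorted, length 9): [-12, -11, 2, 3, 10, 13, 18, 22, 31]
Old median = 10
Insert x = 27
Old length odd (9). Middle was index 4 = 10.
New length even (10). New median = avg of two middle elements.
x = 27: 8 elements are < x, 1 elements are > x.
New sorted list: [-12, -11, 2, 3, 10, 13, 18, 22, 27, 31]
New median = 23/2

Answer: 23/2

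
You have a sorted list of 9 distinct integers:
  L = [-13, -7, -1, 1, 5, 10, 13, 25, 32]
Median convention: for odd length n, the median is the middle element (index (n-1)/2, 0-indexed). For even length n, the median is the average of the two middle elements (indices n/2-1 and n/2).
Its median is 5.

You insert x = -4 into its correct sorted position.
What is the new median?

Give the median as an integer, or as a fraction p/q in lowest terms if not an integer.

Old list (sorted, length 9): [-13, -7, -1, 1, 5, 10, 13, 25, 32]
Old median = 5
Insert x = -4
Old length odd (9). Middle was index 4 = 5.
New length even (10). New median = avg of two middle elements.
x = -4: 2 elements are < x, 7 elements are > x.
New sorted list: [-13, -7, -4, -1, 1, 5, 10, 13, 25, 32]
New median = 3

Answer: 3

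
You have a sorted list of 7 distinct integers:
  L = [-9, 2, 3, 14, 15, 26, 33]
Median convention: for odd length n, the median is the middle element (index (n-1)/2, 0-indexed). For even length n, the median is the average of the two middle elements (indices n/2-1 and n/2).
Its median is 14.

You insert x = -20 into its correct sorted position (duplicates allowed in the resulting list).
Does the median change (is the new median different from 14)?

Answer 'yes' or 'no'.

Answer: yes

Derivation:
Old median = 14
Insert x = -20
New median = 17/2
Changed? yes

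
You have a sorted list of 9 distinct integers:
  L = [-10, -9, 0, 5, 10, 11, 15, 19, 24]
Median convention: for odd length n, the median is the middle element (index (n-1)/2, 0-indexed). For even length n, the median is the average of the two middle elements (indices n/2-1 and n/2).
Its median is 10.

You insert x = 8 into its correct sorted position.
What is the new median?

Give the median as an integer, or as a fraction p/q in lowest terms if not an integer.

Answer: 9

Derivation:
Old list (sorted, length 9): [-10, -9, 0, 5, 10, 11, 15, 19, 24]
Old median = 10
Insert x = 8
Old length odd (9). Middle was index 4 = 10.
New length even (10). New median = avg of two middle elements.
x = 8: 4 elements are < x, 5 elements are > x.
New sorted list: [-10, -9, 0, 5, 8, 10, 11, 15, 19, 24]
New median = 9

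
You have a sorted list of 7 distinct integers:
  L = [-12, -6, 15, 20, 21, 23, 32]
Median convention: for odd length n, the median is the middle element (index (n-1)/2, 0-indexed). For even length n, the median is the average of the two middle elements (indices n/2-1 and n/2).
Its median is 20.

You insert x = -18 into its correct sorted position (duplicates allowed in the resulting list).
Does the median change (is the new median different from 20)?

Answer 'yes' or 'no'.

Answer: yes

Derivation:
Old median = 20
Insert x = -18
New median = 35/2
Changed? yes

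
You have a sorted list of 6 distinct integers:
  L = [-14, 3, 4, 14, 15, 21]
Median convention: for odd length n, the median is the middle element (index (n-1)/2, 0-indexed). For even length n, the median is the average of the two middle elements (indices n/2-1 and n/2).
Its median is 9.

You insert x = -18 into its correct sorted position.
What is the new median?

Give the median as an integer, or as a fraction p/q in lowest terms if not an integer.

Answer: 4

Derivation:
Old list (sorted, length 6): [-14, 3, 4, 14, 15, 21]
Old median = 9
Insert x = -18
Old length even (6). Middle pair: indices 2,3 = 4,14.
New length odd (7). New median = single middle element.
x = -18: 0 elements are < x, 6 elements are > x.
New sorted list: [-18, -14, 3, 4, 14, 15, 21]
New median = 4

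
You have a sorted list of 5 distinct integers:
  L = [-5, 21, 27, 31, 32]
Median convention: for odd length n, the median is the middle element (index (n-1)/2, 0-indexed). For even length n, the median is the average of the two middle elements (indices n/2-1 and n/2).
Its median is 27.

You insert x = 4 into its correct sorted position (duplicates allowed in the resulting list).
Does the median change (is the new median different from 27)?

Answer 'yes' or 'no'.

Old median = 27
Insert x = 4
New median = 24
Changed? yes

Answer: yes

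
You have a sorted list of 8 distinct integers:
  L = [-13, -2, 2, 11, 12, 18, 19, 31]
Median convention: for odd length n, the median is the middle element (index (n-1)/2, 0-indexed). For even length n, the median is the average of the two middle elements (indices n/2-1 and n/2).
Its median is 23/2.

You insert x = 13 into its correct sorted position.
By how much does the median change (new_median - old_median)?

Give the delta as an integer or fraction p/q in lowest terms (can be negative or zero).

Answer: 1/2

Derivation:
Old median = 23/2
After inserting x = 13: new sorted = [-13, -2, 2, 11, 12, 13, 18, 19, 31]
New median = 12
Delta = 12 - 23/2 = 1/2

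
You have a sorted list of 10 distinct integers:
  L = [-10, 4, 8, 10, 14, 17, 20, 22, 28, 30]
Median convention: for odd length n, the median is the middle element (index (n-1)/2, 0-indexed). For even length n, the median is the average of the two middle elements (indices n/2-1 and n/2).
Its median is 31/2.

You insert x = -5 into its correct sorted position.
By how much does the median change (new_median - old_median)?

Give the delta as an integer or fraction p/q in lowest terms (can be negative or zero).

Answer: -3/2

Derivation:
Old median = 31/2
After inserting x = -5: new sorted = [-10, -5, 4, 8, 10, 14, 17, 20, 22, 28, 30]
New median = 14
Delta = 14 - 31/2 = -3/2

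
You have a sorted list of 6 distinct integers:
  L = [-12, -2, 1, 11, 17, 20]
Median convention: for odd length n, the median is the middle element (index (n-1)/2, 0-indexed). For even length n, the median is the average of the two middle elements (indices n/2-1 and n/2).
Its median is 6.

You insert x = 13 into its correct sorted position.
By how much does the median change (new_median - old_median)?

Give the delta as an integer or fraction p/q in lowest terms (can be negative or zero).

Answer: 5

Derivation:
Old median = 6
After inserting x = 13: new sorted = [-12, -2, 1, 11, 13, 17, 20]
New median = 11
Delta = 11 - 6 = 5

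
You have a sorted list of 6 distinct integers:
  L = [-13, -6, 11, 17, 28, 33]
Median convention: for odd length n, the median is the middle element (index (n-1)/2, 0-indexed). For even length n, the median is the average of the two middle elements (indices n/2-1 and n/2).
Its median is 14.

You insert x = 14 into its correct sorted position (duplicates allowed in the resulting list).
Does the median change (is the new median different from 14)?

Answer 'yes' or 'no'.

Old median = 14
Insert x = 14
New median = 14
Changed? no

Answer: no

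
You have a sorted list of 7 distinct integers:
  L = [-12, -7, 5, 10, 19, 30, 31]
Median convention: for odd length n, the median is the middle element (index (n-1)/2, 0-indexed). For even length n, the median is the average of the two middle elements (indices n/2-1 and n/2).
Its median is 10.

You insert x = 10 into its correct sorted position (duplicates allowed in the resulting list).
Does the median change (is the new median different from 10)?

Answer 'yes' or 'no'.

Answer: no

Derivation:
Old median = 10
Insert x = 10
New median = 10
Changed? no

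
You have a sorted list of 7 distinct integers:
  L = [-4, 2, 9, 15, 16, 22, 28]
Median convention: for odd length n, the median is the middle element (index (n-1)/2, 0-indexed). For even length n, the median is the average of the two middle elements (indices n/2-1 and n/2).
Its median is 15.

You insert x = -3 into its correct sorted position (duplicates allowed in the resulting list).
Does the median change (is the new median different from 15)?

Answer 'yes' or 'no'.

Old median = 15
Insert x = -3
New median = 12
Changed? yes

Answer: yes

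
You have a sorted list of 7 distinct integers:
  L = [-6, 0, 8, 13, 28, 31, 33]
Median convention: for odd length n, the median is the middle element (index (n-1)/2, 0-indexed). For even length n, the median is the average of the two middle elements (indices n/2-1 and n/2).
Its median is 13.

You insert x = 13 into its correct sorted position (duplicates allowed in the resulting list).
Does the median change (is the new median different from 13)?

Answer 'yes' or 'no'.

Old median = 13
Insert x = 13
New median = 13
Changed? no

Answer: no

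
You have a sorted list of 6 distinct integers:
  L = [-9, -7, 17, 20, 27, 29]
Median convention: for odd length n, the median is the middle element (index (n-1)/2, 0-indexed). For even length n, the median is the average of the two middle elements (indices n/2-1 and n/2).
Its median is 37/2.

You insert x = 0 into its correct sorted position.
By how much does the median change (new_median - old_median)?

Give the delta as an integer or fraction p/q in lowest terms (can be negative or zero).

Old median = 37/2
After inserting x = 0: new sorted = [-9, -7, 0, 17, 20, 27, 29]
New median = 17
Delta = 17 - 37/2 = -3/2

Answer: -3/2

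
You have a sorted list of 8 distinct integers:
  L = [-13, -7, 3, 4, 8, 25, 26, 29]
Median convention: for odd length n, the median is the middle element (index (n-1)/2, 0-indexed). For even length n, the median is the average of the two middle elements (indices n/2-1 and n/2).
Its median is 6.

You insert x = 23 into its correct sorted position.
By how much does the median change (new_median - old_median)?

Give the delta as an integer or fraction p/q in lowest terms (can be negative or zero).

Answer: 2

Derivation:
Old median = 6
After inserting x = 23: new sorted = [-13, -7, 3, 4, 8, 23, 25, 26, 29]
New median = 8
Delta = 8 - 6 = 2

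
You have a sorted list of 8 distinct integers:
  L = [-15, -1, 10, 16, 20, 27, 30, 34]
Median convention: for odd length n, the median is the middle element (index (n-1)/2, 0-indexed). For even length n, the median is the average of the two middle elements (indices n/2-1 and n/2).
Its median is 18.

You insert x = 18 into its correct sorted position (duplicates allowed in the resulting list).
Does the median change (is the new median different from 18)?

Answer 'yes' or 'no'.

Old median = 18
Insert x = 18
New median = 18
Changed? no

Answer: no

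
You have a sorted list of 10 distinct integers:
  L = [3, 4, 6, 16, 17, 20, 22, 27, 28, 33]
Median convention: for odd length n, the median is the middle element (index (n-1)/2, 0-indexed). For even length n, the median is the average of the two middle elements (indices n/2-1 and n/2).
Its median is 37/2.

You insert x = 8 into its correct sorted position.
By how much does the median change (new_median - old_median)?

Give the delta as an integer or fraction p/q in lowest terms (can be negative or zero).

Old median = 37/2
After inserting x = 8: new sorted = [3, 4, 6, 8, 16, 17, 20, 22, 27, 28, 33]
New median = 17
Delta = 17 - 37/2 = -3/2

Answer: -3/2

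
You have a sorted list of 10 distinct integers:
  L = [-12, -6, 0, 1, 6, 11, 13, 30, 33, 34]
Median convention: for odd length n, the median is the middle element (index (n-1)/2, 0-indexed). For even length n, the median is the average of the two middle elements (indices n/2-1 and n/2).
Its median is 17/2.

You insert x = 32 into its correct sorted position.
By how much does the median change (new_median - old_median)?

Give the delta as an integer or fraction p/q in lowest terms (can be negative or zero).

Answer: 5/2

Derivation:
Old median = 17/2
After inserting x = 32: new sorted = [-12, -6, 0, 1, 6, 11, 13, 30, 32, 33, 34]
New median = 11
Delta = 11 - 17/2 = 5/2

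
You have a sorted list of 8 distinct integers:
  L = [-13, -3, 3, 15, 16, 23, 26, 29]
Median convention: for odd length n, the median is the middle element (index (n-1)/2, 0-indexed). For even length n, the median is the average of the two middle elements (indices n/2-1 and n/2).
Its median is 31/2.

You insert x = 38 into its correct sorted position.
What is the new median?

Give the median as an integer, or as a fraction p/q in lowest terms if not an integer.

Answer: 16

Derivation:
Old list (sorted, length 8): [-13, -3, 3, 15, 16, 23, 26, 29]
Old median = 31/2
Insert x = 38
Old length even (8). Middle pair: indices 3,4 = 15,16.
New length odd (9). New median = single middle element.
x = 38: 8 elements are < x, 0 elements are > x.
New sorted list: [-13, -3, 3, 15, 16, 23, 26, 29, 38]
New median = 16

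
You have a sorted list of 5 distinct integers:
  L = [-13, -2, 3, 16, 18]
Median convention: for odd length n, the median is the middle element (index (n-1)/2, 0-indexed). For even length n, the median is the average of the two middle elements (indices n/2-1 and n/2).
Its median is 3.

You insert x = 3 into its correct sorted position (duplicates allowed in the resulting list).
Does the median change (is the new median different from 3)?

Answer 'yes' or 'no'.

Old median = 3
Insert x = 3
New median = 3
Changed? no

Answer: no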